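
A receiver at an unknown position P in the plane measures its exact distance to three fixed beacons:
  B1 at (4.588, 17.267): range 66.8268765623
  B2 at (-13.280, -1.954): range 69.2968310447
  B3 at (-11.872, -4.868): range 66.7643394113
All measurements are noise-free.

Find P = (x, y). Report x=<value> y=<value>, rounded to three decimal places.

x=48.713 y=-32.921

eq1: (x − 4.588)² + (y − 17.267)² = 66.8268765623²
eq2: (x + 13.280)² + (y + 1.954)² = 69.2968310447²
eq3: (x + 11.872)² + (y + 4.868)² = 66.7643394113²
eq3−eq1, eq3−eq2 (x²,y² cancel):
  32.920·x + 44.270·y = 146.202811
  -2.816·x + 5.828·y = -329.039068
det = 32.920·5.828 − 44.270·-2.816 = 316.522080
x = (146.202811·5.828 − 44.270·-329.039068) / 316.522080 = 48.712651
y = (32.920·-329.039068 − 146.202811·-2.816) / 316.522080 = -32.921112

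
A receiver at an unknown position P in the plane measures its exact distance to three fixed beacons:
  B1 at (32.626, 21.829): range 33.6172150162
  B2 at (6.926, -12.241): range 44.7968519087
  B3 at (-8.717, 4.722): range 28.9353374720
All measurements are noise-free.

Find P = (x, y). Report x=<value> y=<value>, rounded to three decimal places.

eq1: (x − 32.626)² + (y − 21.829)² = 33.6172150162²
eq2: (x − 6.926)² + (y + 12.241)² = 44.7968519087²
eq3: (x + 8.717)² + (y − 4.722)² = 28.9353374720²
eq2−eq1, eq2−eq3 (x²,y² cancel):
  51.400·x + 68.140·y = 2219.790355
  -31.286·x + 33.926·y = 1069.976002
det = 51.400·33.926 − 68.140·-31.286 = 3875.624440
x = (2219.790355·33.926 − 68.140·1069.976002) / 3875.624440 = 0.619369
y = (51.400·1069.976002 − 2219.790355·-31.286) / 3875.624440 = 32.109697

x=0.619 y=32.110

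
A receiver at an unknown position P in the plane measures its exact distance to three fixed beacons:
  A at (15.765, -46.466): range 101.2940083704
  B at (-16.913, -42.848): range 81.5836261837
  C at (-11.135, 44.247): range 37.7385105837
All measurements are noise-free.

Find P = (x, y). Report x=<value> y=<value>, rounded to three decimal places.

x=-47.137 y=32.931

eq1: (x − 15.765)² + (y + 46.466)² = 101.2940083704²
eq2: (x + 16.913)² + (y + 42.848)² = 81.5836261837²
eq3: (x + 11.135)² + (y − 44.247)² = 37.7385105837²
eq3−eq2, eq3−eq1 (x²,y² cancel):
  -11.556·x − 174.190·y = -5191.477441
  53.800·x − 181.426·y = -8510.441804
det = -11.556·-181.426 − -174.190·53.800 = 11467.980856
x = (-5191.477441·-181.426 − -174.190·-8510.441804) / 11467.980856 = -47.136883
y = (-11.556·-8510.441804 − -5191.477441·53.800) / 11467.980856 = 32.930658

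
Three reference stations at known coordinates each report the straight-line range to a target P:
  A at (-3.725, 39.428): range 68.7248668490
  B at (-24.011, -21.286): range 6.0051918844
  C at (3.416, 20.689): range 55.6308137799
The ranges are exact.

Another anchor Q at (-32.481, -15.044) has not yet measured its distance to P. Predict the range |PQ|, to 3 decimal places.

eq1: (x + 3.725)² + (y − 39.428)² = 68.7248668490²
eq2: (x + 24.011)² + (y + 21.286)² = 6.0051918844²
eq3: (x − 3.416)² + (y − 20.689)² = 55.6308137799²
eq1−eq2, eq1−eq3 (x²,y² cancel):
  -40.572·x − 121.428·y = 4148.224102
  14.282·x − 37.478·y = 499.580850
det = -40.572·-37.478 − -121.428·14.282 = 3254.792112
x = (4148.224102·-37.478 − -121.428·499.580850) / 3254.792112 = -29.127525
y = (-40.572·499.580850 − 4148.224102·14.282) / 3254.792112 = -24.429803
|P − Q| = √((-29.127525 − -32.481)² + (-24.429803 − -15.044)²) = 9.966900

9.967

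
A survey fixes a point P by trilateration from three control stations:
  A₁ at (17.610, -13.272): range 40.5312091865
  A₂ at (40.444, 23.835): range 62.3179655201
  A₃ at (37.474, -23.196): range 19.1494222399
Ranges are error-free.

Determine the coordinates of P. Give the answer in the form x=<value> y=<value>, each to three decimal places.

x=49.907 y=-37.760

eq1: (x − 17.610)² + (y + 13.272)² = 40.5312091865²
eq2: (x − 40.444)² + (y − 23.835)² = 62.3179655201²
eq3: (x − 37.474)² + (y + 23.196)² = 19.1494222399²
eq2−eq3, eq2−eq1 (x²,y² cancel):
  -5.940·x − 94.062·y = 3255.359185
  -45.668·x − 74.214·y = 523.183631
det = -5.940·-74.214 − -94.062·-45.668 = -3854.792256
x = (3255.359185·-74.214 − -94.062·523.183631) / -3854.792256 = 49.907107
y = (-5.940·523.183631 − 3255.359185·-45.668) / -3854.792256 = -37.760279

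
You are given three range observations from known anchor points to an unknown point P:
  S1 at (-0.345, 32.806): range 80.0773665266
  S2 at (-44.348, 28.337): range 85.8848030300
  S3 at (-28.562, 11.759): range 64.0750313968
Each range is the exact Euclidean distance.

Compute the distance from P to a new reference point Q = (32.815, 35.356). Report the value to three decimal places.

90.197

eq1: (x + 0.345)² + (y − 32.806)² = 80.0773665266²
eq2: (x + 44.348)² + (y − 28.337)² = 85.8848030300²
eq3: (x + 28.562)² + (y − 11.759)² = 64.0750313968²
eq2−eq1, eq2−eq3 (x²,y² cancel):
  88.006·x + 8.938·y = -729.563250
  31.572·x − 33.156·y = 1454.920995
det = 88.006·-33.156 − 8.938·31.572 = -3200.117472
x = (-729.563250·-33.156 − 8.938·1454.920995) / -3200.117472 = -3.495283
y = (88.006·1454.920995 − -729.563250·31.572) / -3200.117472 = -47.209376
|P − Q| = √((-3.495283 − 32.815)² + (-47.209376 − 35.356)²) = 90.196884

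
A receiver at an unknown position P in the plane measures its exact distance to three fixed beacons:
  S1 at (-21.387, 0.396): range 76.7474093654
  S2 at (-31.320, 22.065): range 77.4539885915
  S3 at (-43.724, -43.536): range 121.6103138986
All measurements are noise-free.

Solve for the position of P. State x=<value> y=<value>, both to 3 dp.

eq1: (x + 21.387)² + (y − 0.396)² = 76.7474093654²
eq2: (x + 31.320)² + (y − 22.065)² = 77.4539885915²
eq3: (x + 43.724)² + (y + 43.536)² = 121.6103138986²
eq3−eq2, eq3−eq1 (x²,y² cancel):
  24.808·x + 131.202·y = 6450.583251
  44.674·x + 87.864·y = 5549.292715
det = 24.808·87.864 − 131.202·44.674 = -3681.588036
x = (6450.583251·87.864 − 131.202·5549.292715) / -3681.588036 = 43.813771
y = (24.808·5549.292715 − 6450.583251·44.674) / -3681.588036 = 40.880865

x=43.814 y=40.881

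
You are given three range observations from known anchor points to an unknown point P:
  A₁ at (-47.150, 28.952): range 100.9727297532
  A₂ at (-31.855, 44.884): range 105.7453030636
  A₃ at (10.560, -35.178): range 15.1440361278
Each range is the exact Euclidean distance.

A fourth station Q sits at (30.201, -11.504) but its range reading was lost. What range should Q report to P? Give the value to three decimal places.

eq1: (x + 47.150)² + (y − 28.952)² = 100.9727297532²
eq2: (x + 31.855)² + (y − 44.884)² = 105.7453030636²
eq3: (x − 10.560)² + (y + 35.178)² = 15.1440361278²
eq1−eq3, eq1−eq2 (x²,y² cancel):
  115.420·x − 128.260·y = 8253.814804
  30.590·x + 31.864·y = -1018.603289
det = 115.420·31.864 − -128.260·30.590 = 7601.216280
x = (8253.814804·31.864 − -128.260·-1018.603289) / 7601.216280 = 17.412147
y = (115.420·-1018.603289 − 8253.814804·30.590) / 7601.216280 = -48.683181
|P − Q| = √((17.412147 − 30.201)² + (-48.683181 − -11.504)²) = 39.317251

39.317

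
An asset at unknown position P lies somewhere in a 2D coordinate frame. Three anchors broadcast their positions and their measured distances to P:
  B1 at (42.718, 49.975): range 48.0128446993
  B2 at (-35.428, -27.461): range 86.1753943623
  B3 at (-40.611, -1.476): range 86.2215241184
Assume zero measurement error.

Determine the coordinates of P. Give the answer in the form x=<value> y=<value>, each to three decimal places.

x=45.539 y=2.045

eq1: (x − 42.718)² + (y − 49.975)² = 48.0128446993²
eq2: (x + 35.428)² + (y + 27.461)² = 86.1753943623²
eq3: (x + 40.611)² + (y + 1.476)² = 86.2215241184²
eq3−eq1, eq3−eq2 (x²,y² cancel):
  166.658·x + 102.902·y = 7799.814217
  10.366·x − 51.970·y = 365.770436
det = 166.658·-51.970 − 102.902·10.366 = -9727.898392
x = (7799.814217·-51.970 − 102.902·365.770436) / -9727.898392 = 45.538598
y = (166.658·365.770436 − 7799.814217·10.366) / -9727.898392 = 2.045077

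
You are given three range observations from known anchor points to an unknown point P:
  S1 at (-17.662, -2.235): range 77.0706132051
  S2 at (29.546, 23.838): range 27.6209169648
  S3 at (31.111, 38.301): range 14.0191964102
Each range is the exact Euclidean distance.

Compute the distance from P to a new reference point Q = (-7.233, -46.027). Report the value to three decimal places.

106.419

eq1: (x + 17.662)² + (y + 2.235)² = 77.0706132051²
eq2: (x − 29.546)² + (y − 23.838)² = 27.6209169648²
eq3: (x − 31.111)² + (y − 38.301)² = 14.0191964102²
eq3−eq2, eq3−eq1 (x²,y² cancel):
  -3.130·x − 28.926·y = -1560.021748
  -97.546·x − 81.072·y = -7861.261005
det = -3.130·-81.072 − -28.926·-97.546 = -2567.860236
x = (-1560.021748·-81.072 − -28.926·-7861.261005) / -2567.860236 = 39.301498
y = (-3.130·-7861.261005 − -1560.021748·-97.546) / -2567.860236 = 49.678769
|P − Q| = √((39.301498 − -7.233)² + (49.678769 − -46.027)²) = 106.419235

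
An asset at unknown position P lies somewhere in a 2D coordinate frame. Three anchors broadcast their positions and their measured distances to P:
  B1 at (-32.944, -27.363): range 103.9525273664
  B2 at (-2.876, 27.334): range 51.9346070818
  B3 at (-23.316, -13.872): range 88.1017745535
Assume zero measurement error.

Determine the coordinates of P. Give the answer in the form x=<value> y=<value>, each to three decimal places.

x=47.974 y=37.894

eq1: (x + 32.944)² + (y + 27.363)² = 103.9525273664²
eq2: (x + 2.876)² + (y − 27.334)² = 51.9346070818²
eq3: (x + 23.316)² + (y + 13.872)² = 88.1017745535²
eq3−eq2, eq3−eq1 (x²,y² cancel):
  40.880·x + 82.412·y = 5084.069959
  -19.256·x − 26.982·y = -1946.232601
det = 40.880·-26.982 − 82.412·-19.256 = 483.901312
x = (5084.069959·-26.982 − 82.412·-1946.232601) / 483.901312 = 47.973719
y = (40.880·-1946.232601 − 5084.069959·-19.256) / 483.901312 = 37.893806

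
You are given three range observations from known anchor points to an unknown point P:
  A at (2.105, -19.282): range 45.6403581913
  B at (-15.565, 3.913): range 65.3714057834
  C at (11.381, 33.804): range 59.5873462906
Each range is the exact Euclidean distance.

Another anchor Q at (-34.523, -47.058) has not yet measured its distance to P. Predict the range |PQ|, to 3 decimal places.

eq1: (x − 2.105)² + (y + 19.282)² = 45.6403581913²
eq2: (x + 15.565)² + (y − 3.913)² = 65.3714057834²
eq3: (x − 11.381)² + (y − 33.804)² = 59.5873462906²
eq3−eq1, eq3−eq2 (x²,y² cancel):
  -18.552·x − 106.172·y = 571.598514
  -53.892·x − 59.782·y = -1737.425639
det = -18.552·-59.782 − -106.172·-53.892 = -4612.745760
x = (571.598514·-59.782 − -106.172·-1737.425639) / -4612.745760 = 47.398506
y = (-18.552·-1737.425639 − 571.598514·-53.892) / -4612.745760 = -13.665897
|P − Q| = √((47.398506 − -34.523)² + (-13.665897 − -47.058)²) = 88.465619

88.466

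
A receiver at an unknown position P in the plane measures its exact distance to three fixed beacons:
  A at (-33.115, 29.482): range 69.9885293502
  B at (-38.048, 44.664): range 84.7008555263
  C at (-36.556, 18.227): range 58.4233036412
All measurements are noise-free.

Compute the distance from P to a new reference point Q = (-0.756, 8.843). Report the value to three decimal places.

63.852

eq1: (x + 33.115)² + (y − 29.482)² = 69.9885293502²
eq2: (x + 38.048)² + (y − 44.664)² = 84.7008555263²
eq3: (x + 36.556)² + (y − 18.227)² = 58.4233036412²
eq3−eq1, eq3−eq2 (x²,y² cancel):
  6.882·x + 22.510·y = -1187.884948
  -2.984·x + 52.874·y = -1986.993984
det = 6.882·52.874 − 22.510·-2.984 = 431.048708
x = (-1187.884948·52.874 − 22.510·-1986.993984) / 431.048708 = -41.946522
y = (6.882·-1986.993984 − -1187.884948·-2.984) / 431.048708 = -39.947089
|P − Q| = √((-41.946522 − -0.756)² + (-39.947089 − 8.843)²) = 63.852423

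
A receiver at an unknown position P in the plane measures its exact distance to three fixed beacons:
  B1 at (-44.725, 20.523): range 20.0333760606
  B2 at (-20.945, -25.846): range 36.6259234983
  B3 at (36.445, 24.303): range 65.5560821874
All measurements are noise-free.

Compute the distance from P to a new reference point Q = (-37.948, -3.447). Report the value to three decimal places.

eq1: (x + 44.725)² + (y − 20.523)² = 20.0333760606²
eq2: (x + 20.945)² + (y + 25.846)² = 36.6259234983²
eq3: (x − 36.445)² + (y − 24.303)² = 65.5560821874²
eq2−eq3, eq2−eq1 (x²,y² cancel):
  114.780·x + 100.298·y = -2143.976547
  -47.560·x + 92.738·y = 2254.932529
det = 114.780·92.738 − 100.298·-47.560 = 15414.640520
x = (-2143.976547·92.738 − 100.298·2254.932529) / 15414.640520 = -27.570758
y = (114.780·2254.932529 − -2143.976547·-47.560) / 15414.640520 = 10.175627
|P − Q| = √((-27.570758 − -37.948)² + (10.175627 − -3.447)²) = 17.124927

17.125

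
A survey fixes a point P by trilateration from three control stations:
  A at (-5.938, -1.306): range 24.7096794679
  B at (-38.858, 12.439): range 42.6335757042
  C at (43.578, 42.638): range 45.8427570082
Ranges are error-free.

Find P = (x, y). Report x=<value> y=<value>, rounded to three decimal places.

x=2.727 y=21.834

eq1: (x + 5.938)² + (y + 1.306)² = 24.7096794679²
eq2: (x + 38.858)² + (y − 12.439)² = 42.6335757042²
eq3: (x − 43.578)² + (y − 42.638)² = 45.8427570082²
eq2−eq3, eq2−eq1 (x²,y² cancel):
  164.872·x + 60.398·y = 1768.431650
  65.840·x − 27.490·y = -420.653887
det = 164.872·-27.490 − 60.398·65.840 = -8508.935600
x = (1768.431650·-27.490 − 60.398·-420.653887) / -8508.935600 = 2.727431
y = (164.872·-420.653887 − 1768.431650·65.840) / -8508.935600 = 21.834410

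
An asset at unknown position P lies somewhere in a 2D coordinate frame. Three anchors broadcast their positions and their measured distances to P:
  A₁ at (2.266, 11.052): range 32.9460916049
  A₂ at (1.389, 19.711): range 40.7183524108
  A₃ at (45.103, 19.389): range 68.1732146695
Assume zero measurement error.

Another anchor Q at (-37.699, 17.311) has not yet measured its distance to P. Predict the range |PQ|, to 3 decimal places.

eq1: (x − 2.266)² + (y − 11.052)² = 32.9460916049²
eq2: (x − 1.389)² + (y − 19.711)² = 40.7183524108²
eq3: (x − 45.103)² + (y − 19.389)² = 68.1732146695²
eq2−eq3, eq2−eq1 (x²,y² cancel):
  87.428·x − 0.644·y = -969.841887
  1.754·x − 17.318·y = 309.367889
det = 87.428·-17.318 − -0.644·1.754 = -1512.948528
x = (-969.841887·-17.318 − -0.644·309.367889) / -1512.948528 = -11.233003
y = (87.428·309.367889 − -969.841887·1.754) / -1512.948528 = -19.001650
|P − Q| = √((-11.233003 − -37.699)² + (-19.001650 − 17.311)²) = 44.933925

44.934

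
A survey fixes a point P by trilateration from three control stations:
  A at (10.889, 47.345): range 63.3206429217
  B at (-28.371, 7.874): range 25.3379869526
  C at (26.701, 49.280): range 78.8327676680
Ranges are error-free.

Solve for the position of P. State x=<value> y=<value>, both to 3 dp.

eq1: (x − 10.889)² + (y − 47.345)² = 63.3206429217²
eq2: (x + 28.371)² + (y − 7.874)² = 25.3379869526²
eq3: (x − 26.701)² + (y − 49.280)² = 78.8327676680²
eq2−eq3, eq2−eq1 (x²,y² cancel):
  110.144·x + 82.812·y = -3298.043391
  78.520·x + 78.942·y = -1874.284408
det = 110.144·78.942 − 82.812·78.520 = 2192.589408
x = (-3298.043391·78.942 − 82.812·-1874.284408) / 2192.589408 = -47.952845
y = (110.144·-1874.284408 − -3298.043391·78.520) / 2192.589408 = 23.953954

x=-47.953 y=23.954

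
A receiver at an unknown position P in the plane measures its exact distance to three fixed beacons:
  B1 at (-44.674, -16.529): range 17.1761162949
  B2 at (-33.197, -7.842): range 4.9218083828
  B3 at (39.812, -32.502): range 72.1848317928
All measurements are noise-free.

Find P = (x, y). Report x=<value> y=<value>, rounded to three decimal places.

eq1: (x + 44.674)² + (y + 16.529)² = 17.1761162949²
eq2: (x + 33.197)² + (y + 7.842)² = 4.9218083828²
eq3: (x − 39.812)² + (y + 32.502)² = 72.1848317928²
eq2−eq3, eq2−eq1 (x²,y² cancel):
  146.018·x − 49.320·y = -3708.588168
  -22.954·x − 17.374·y = 834.641571
det = 146.018·-17.374 − -49.320·-22.954 = -3669.008012
x = (-3708.588168·-17.374 − -49.320·834.641571) / -3669.008012 = -28.780949
y = (146.018·834.641571 − -3708.588168·-22.954) / -3669.008012 = -10.015176

x=-28.781 y=-10.015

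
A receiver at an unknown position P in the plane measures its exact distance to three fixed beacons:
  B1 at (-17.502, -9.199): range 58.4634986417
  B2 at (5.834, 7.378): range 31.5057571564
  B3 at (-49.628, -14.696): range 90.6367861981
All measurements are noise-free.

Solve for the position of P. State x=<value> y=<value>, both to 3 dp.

eq1: (x + 17.502)² + (y + 9.199)² = 58.4634986417²
eq2: (x − 5.834)² + (y − 7.378)² = 31.5057571564²
eq3: (x + 49.628)² + (y + 14.696)² = 90.6367861981²
eq3−eq1, eq3−eq2 (x²,y² cancel):
  64.252·x + 10.994·y = 2509.077144
  110.924·x + 44.148·y = 4631.973918
det = 64.252·44.148 − 10.994·110.924 = 1617.098840
x = (2509.077144·44.148 − 10.994·4631.973918) / 1617.098840 = 37.008756
y = (64.252·4631.973918 − 2509.077144·110.924) / 1617.098840 = 11.932922

x=37.009 y=11.933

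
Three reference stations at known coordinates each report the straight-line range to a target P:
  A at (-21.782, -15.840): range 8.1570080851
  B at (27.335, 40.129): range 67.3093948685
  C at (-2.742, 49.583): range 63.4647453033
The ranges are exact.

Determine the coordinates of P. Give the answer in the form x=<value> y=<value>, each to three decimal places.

eq1: (x + 21.782)² + (y + 15.840)² = 8.1570080851²
eq2: (x − 27.335)² + (y − 40.129)² = 67.3093948685²
eq3: (x + 2.742)² + (y − 49.583)² = 63.4647453033²
eq3−eq2, eq3−eq1 (x²,y² cancel):
  60.154·x − 18.908·y = -611.234328
  -38.080·x − 130.846·y = 2220.605787
det = 60.154·-130.846 − -18.908·-38.080 = -8590.926924
x = (-611.234328·-130.846 − -18.908·2220.605787) / -8590.926924 = -14.196929
y = (60.154·2220.605787 − -611.234328·-38.080) / -8590.926924 = -12.839420

x=-14.197 y=-12.839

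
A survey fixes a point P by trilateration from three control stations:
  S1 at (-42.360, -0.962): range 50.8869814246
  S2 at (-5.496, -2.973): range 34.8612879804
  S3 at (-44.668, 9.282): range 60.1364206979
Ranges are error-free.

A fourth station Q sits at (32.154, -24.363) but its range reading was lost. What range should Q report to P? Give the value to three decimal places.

eq1: (x + 42.360)² + (y + 0.962)² = 50.8869814246²
eq2: (x + 5.496)² + (y + 2.973)² = 34.8612879804²
eq3: (x + 44.668)² + (y − 9.282)² = 60.1364206979²
eq2−eq1, eq2−eq3 (x²,y² cancel):
  -73.728·x + 4.022·y = 382.074820
  -78.344·x + 24.510·y = -358.738692
det = -73.728·24.510 − 4.022·-78.344 = -1491.973712
x = (382.074820·24.510 − 4.022·-358.738692) / -1491.973712 = -7.243761
y = (-73.728·-358.738692 − 382.074820·-78.344) / -1491.973712 = -37.790449
|P − Q| = √((-7.243761 − 32.154)² + (-37.790449 − -24.363)²) = 41.623070

41.623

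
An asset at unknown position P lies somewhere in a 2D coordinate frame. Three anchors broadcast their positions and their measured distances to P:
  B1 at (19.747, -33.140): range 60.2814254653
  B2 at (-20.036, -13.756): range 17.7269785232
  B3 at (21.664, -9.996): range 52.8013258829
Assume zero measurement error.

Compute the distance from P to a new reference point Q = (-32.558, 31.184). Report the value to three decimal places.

eq1: (x − 19.747)² + (y + 33.140)² = 60.2814254653²
eq2: (x + 20.036)² + (y + 13.756)² = 17.7269785232²
eq3: (x − 21.664)² + (y + 9.996)² = 52.8013258829²
eq3−eq2, eq3−eq1 (x²,y² cancel):
  -83.400·x − 7.520·y = 2495.154167
  -3.834·x − 46.288·y = 73.084456
det = -83.400·-46.288 − -7.520·-3.834 = 3831.587520
x = (2495.154167·-46.288 − -7.520·73.084456) / 3831.587520 = -29.999602
y = (-83.400·73.084456 − 2495.154167·-3.834) / 3831.587520 = 0.905937
|P − Q| = √((-29.999602 − -32.558)² + (0.905937 − 31.184)²) = 30.385959

30.386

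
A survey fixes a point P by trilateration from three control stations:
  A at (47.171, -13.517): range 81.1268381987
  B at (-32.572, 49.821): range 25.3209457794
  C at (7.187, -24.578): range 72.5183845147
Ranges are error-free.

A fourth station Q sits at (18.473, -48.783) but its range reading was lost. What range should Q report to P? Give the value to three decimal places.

eq1: (x − 47.171)² + (y + 13.517)² = 81.1268381987²
eq2: (x + 32.572)² + (y − 49.821)² = 25.3209457794²
eq3: (x − 7.187)² + (y + 24.578)² = 72.5183845147²
eq3−eq2, eq3−eq1 (x²,y² cancel):
  -79.518·x + 148.798·y = 7505.101969
  79.968·x + 22.122·y = 429.433693
det = -79.518·22.122 − 148.798·79.968 = -13658.175660
x = (7505.101969·22.122 − 148.798·429.433693) / -13658.175660 = -7.477499
y = (-79.518·429.433693 − 7505.101969·79.968) / -13658.175660 = 46.442198
|P − Q| = √((-7.477499 − 18.473)² + (46.442198 − -48.783)²) = 98.697856

98.698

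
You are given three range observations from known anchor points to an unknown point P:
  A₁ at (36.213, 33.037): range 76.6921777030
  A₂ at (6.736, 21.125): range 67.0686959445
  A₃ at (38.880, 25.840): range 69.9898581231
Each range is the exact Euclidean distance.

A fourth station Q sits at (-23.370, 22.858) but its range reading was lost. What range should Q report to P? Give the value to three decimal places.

eq1: (x − 36.213)² + (y − 33.037)² = 76.6921777030²
eq2: (x − 6.736)² + (y − 21.125)² = 67.0686959445²
eq3: (x − 38.880)² + (y − 25.840)² = 69.9898581231²
eq2−eq1, eq2−eq3 (x²,y² cancel):
  58.954·x + 23.824·y = 527.705272
  64.288·x + 9.430·y = 1287.350415
det = 58.954·9.430 − 23.824·64.288 = -975.661092
x = (527.705272·9.430 − 23.824·1287.350415) / -975.661092 = 26.334529
y = (58.954·1287.350415 − 527.705272·64.288) / -975.661092 = -43.016310
|P − Q| = √((26.334529 − -23.370)² + (-43.016310 − 22.858)²) = 82.522512

82.523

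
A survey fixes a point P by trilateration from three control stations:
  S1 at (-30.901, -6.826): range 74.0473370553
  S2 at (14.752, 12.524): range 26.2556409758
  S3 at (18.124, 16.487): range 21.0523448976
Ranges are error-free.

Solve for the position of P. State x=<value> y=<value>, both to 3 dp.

x=31.898 y=32.408

eq1: (x + 30.901)² + (y + 6.826)² = 74.0473370553²
eq2: (x − 14.752)² + (y − 12.524)² = 26.2556409758²
eq3: (x − 18.124)² + (y − 16.487)² = 21.0523448976²
eq3−eq2, eq3−eq1 (x²,y² cancel):
  -6.744·x − 7.926·y = -471.985922
  -98.050·x − 46.626·y = -4638.641367
det = -6.744·-46.626 − -7.926·-98.050 = -462.698556
x = (-471.985922·-46.626 − -7.926·-4638.641367) / -462.698556 = 31.897778
y = (-6.744·-4638.641367 − -471.985922·-98.050) / -462.698556 = 32.408189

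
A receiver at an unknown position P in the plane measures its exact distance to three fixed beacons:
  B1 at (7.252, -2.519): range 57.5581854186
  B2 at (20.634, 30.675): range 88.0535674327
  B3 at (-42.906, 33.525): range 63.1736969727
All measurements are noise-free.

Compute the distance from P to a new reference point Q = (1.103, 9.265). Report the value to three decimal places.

eq1: (x − 7.252)² + (y + 2.519)² = 57.5581854186²
eq2: (x − 20.634)² + (y − 30.675)² = 88.0535674327²
eq3: (x + 42.906)² + (y − 33.525)² = 63.1736969727²
eq3−eq2, eq3−eq1 (x²,y² cancel):
  127.080·x − 5.700·y = -5360.647628
  100.316·x − 72.088·y = -2227.942315
det = 127.080·-72.088 − -5.700·100.316 = -8589.141840
x = (-5360.647628·-72.088 − -5.700·-2227.942315) / -8589.141840 = -43.512973
y = (127.080·-2227.942315 − -5360.647628·100.316) / -8589.141840 = -29.645781
|P − Q| = √((-43.512973 − 1.103)² + (-29.645781 − 9.265)²) = 59.199949

59.200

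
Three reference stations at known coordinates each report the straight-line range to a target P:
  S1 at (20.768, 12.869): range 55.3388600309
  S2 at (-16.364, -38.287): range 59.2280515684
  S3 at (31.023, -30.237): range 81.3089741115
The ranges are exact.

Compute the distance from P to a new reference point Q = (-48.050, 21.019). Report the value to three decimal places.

14.028

eq1: (x − 20.768)² + (y − 12.869)² = 55.3388600309²
eq2: (x + 16.364)² + (y + 38.287)² = 59.2280515684²
eq3: (x − 31.023)² + (y + 30.237)² = 81.3089741115²
eq2−eq3, eq2−eq1 (x²,y² cancel):
  94.774·x + 16.100·y = -2960.159345
  74.264·x + 102.312·y = -691.181217
det = 94.774·102.312 − 16.100·74.264 = 8500.867088
x = (-2960.159345·102.312 − 16.100·-691.181217) / 8500.867088 = -34.317888
y = (94.774·-691.181217 − -2960.159345·74.264) / 8500.867088 = 18.154297
|P − Q| = √((-34.317888 − -48.050)² + (18.154297 − 21.019)²) = 14.027738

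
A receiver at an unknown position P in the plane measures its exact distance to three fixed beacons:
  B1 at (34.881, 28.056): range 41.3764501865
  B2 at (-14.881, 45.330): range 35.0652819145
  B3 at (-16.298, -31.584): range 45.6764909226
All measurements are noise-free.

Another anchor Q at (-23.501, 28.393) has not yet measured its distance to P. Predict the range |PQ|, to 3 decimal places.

25.845

eq1: (x − 34.881)² + (y − 28.056)² = 41.3764501865²
eq2: (x + 14.881)² + (y − 45.330)² = 35.0652819145²
eq3: (x + 16.298)² + (y + 31.584)² = 45.6764909226²
eq2−eq1, eq2−eq3 (x²,y² cancel):
  99.524·x − 34.548·y = -754.866398
  -2.834·x − 153.828·y = -1869.847028
det = 99.524·-153.828 − -34.548·-2.834 = -15407.486904
x = (-754.866398·-153.828 − -34.548·-1869.847028) / -15407.486904 = -3.343836
y = (99.524·-1869.847028 − -754.866398·-2.834) / -15407.486904 = 12.217044
|P − Q| = √((-3.343836 − -23.501)² + (12.217044 − 28.393)²) = 25.845170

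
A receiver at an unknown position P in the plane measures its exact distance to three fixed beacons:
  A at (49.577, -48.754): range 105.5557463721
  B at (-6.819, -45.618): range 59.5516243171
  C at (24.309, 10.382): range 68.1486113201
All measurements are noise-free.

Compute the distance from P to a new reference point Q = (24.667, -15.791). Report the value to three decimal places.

70.086

eq1: (x − 49.577)² + (y + 48.754)² = 105.5557463721²
eq2: (x + 6.819)² + (y + 45.618)² = 59.5516243171²
eq3: (x − 24.309)² + (y − 10.382)² = 68.1486113201²
eq2−eq3, eq2−eq1 (x²,y² cancel):
  62.256·x + 112.000·y = -2526.624546
  112.792·x − 6.272·y = -4888.288873
det = 62.256·-6.272 − 112.000·112.792 = -13023.173632
x = (-2526.624546·-6.272 − 112.000·-4888.288873) / -13023.173632 = -43.256380
y = (62.256·-4888.288873 − -2526.624546·112.792) / -13023.173632 = 1.485220
|P − Q| = √((-43.256380 − 24.667)² + (1.485220 − -15.791)²) = 70.086042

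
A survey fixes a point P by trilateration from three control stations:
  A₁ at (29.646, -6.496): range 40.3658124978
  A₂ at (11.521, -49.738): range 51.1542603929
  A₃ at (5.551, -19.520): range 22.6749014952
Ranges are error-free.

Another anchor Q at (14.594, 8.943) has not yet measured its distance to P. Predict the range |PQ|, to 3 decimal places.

28.169

eq1: (x − 29.646)² + (y + 6.496)² = 40.3658124978²
eq2: (x − 11.521)² + (y + 49.738)² = 51.1542603929²
eq3: (x − 5.551)² + (y + 19.520)² = 22.6749014952²
eq2−eq1, eq2−eq3 (x²,y² cancel):
  36.250·x + 86.484·y = -698.159215
  -11.940·x + 60.436·y = -92.150885
det = 36.250·60.436 − 86.484·-11.940 = 3223.423960
x = (-698.159215·60.436 − 86.484·-92.150885) / 3223.423960 = -10.617397
y = (36.250·-92.150885 − -698.159215·-11.940) / 3223.423960 = -3.622387
|P − Q| = √((-10.617397 − 14.594)² + (-3.622387 − 8.943)²) = 28.169195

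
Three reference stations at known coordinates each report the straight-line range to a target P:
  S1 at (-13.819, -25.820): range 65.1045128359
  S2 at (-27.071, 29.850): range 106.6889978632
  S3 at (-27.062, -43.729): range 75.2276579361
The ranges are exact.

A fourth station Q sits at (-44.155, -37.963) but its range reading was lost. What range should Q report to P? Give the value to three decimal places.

eq1: (x + 13.819)² + (y + 25.820)² = 65.1045128359²
eq2: (x + 27.071)² + (y − 29.850)² = 106.6889978632²
eq3: (x + 27.062)² + (y + 43.729)² = 75.2276579361²
eq2−eq1, eq2−eq3 (x²,y² cancel):
  26.504·x − 111.340·y = 6377.720293
  0.018·x − 147.158·y = 6744.057490
det = 26.504·-147.158 − -111.340·0.018 = -3898.271512
x = (6377.720293·-147.158 − -111.340·6744.057490) / -3898.271512 = 48.136514
y = (26.504·6744.057490 − 6377.720293·0.018) / -3898.271512 = -45.822796
|P − Q| = √((48.136514 − -44.155)² + (-45.822796 − -37.963)²) = 92.625590

92.626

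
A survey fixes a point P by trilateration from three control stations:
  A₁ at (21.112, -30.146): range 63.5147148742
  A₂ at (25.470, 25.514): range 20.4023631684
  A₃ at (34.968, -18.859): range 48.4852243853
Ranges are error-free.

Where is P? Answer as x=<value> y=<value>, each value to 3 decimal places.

eq1: (x − 21.112)² + (y + 30.146)² = 63.5147148742²
eq2: (x − 25.470)² + (y − 25.514)² = 20.4023631684²
eq3: (x − 34.968)² + (y + 18.859)² = 48.4852243853²
eq1−eq3, eq1−eq2 (x²,y² cancel):
  27.712·x + 22.574·y = 1907.227067
  8.716·x + 111.320·y = 3563.049819
det = 27.712·111.320 − 22.574·8.716 = 2888.144856
x = (1907.227067·111.320 − 22.574·3563.049819) / 2888.144856 = 45.662609
y = (27.712·3563.049819 − 1907.227067·8.716) / 2888.144856 = 28.432038

x=45.663 y=28.432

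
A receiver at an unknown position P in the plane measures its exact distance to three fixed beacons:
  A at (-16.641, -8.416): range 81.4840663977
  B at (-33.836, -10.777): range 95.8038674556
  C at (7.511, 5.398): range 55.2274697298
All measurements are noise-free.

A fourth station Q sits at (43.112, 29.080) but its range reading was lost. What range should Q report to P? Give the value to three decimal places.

eq1: (x + 16.641)² + (y + 8.416)² = 81.4840663977²
eq2: (x + 33.836)² + (y + 10.777)² = 95.8038674556²
eq3: (x − 7.511)² + (y − 5.398)² = 55.2274697298²
eq2−eq3, eq2−eq1 (x²,y² cancel):
  82.694·x + 32.350·y = 4952.842507
  34.390·x + 4.722·y = 1625.461255
det = 82.694·4.722 − 32.350·34.390 = -722.035432
x = (4952.842507·4.722 − 32.350·1625.461255) / -722.035432 = 40.436172
y = (82.694·1625.461255 − 4952.842507·34.390) / -722.035432 = 49.737671
|P − Q| = √((40.436172 − 43.112)² + (49.737671 − 29.080)²) = 20.830253

20.830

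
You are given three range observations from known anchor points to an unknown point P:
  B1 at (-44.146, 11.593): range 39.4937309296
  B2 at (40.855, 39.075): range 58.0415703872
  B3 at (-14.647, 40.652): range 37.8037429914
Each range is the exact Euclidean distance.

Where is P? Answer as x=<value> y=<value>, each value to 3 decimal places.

eq1: (x + 44.146)² + (y − 11.593)² = 39.4937309296²
eq2: (x − 40.855)² + (y − 39.075)² = 58.0415703872²
eq3: (x + 14.647)² + (y − 40.652)² = 37.8037429914²
eq1−eq2, eq1−eq3 (x²,y² cancel):
  170.002·x + 54.964·y = -696.349425
  58.998·x + 58.118·y = -85.515453
det = 170.002·58.118 − 54.964·58.998 = 6637.410164
x = (-696.349425·58.118 − 54.964·-85.515453) / 6637.410164 = -5.389175
y = (170.002·-85.515453 − -696.349425·58.998) / 6637.410164 = 3.999365

x=-5.389 y=3.999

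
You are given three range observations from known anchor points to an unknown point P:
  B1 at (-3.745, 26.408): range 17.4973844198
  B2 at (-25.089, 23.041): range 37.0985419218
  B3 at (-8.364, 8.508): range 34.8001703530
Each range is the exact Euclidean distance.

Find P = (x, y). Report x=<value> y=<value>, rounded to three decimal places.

eq1: (x + 3.745)² + (y − 26.408)² = 17.4973844198²
eq2: (x + 25.089)² + (y − 23.041)² = 37.0985419218²
eq3: (x + 8.364)² + (y − 8.508)² = 34.8001703530²
eq2−eq1, eq2−eq3 (x²,y² cancel):
  42.688·x + 6.734·y = 621.205238
  33.450·x − 29.066·y = -852.753086
det = 42.688·-29.066 − 6.734·33.450 = -1466.021708
x = (621.205238·-29.066 − 6.734·-852.753086) / -1466.021708 = 8.399270
y = (42.688·-852.753086 − 621.205238·33.450) / -1466.021708 = 39.004633

x=8.399 y=39.005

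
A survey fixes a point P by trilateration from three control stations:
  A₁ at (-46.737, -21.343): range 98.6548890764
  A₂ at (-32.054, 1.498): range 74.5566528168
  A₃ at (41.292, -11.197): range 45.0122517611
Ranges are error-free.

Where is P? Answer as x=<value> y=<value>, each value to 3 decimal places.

eq1: (x + 46.737)² + (y + 21.343)² = 98.6548890764²
eq2: (x + 32.054)² + (y − 1.498)² = 74.5566528168²
eq3: (x − 41.292)² + (y + 11.197)² = 45.0122517611²
eq2−eq1, eq2−eq3 (x²,y² cancel):
  -29.366·x − 45.682·y = -2563.924761
  146.692·x − 25.390·y = 4333.290824
det = -29.366·-25.390 − -45.682·146.692 = 7446.786684
x = (-2563.924761·-25.390 − -45.682·4333.290824) / 7446.786684 = 35.324154
y = (-29.366·4333.290824 − -2563.924761·146.692) / 7446.786684 = 33.417881

x=35.324 y=33.418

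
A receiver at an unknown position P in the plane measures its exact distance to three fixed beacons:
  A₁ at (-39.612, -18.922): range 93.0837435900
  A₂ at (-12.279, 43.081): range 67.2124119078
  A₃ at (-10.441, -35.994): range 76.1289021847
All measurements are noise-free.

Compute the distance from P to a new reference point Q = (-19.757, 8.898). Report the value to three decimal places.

eq1: (x + 39.612)² + (y + 18.922)² = 93.0837435900²
eq2: (x + 12.279)² + (y − 43.081)² = 67.2124119078²
eq3: (x + 10.441)² + (y + 35.994)² = 76.1289021847²
eq3−eq2, eq3−eq1 (x²,y² cancel):
  -3.676·x + 158.150·y = 1880.265318
  -58.342·x + 34.144·y = -2346.403462
det = -3.676·34.144 − 158.150·-58.342 = 9101.273956
x = (1880.265318·34.144 − 158.150·-2346.403462) / 9101.273956 = 47.826655
y = (-3.676·-2346.403462 − 1880.265318·-58.342) / 9101.273956 = 13.000797
|P − Q| = √((47.826655 − -19.757)² + (13.000797 − 8.898)²) = 67.708074

67.708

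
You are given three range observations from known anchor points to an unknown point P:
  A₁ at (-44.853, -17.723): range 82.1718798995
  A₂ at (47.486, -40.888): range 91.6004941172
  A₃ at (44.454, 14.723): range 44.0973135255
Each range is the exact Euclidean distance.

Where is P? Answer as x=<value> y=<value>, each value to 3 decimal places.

x=10.570 y=42.944

eq1: (x + 44.853)² + (y + 17.723)² = 82.1718798995²
eq2: (x − 47.486)² + (y + 40.888)² = 91.6004941172²
eq3: (x − 44.454)² + (y − 14.723)² = 44.0973135255²
eq2−eq1, eq2−eq3 (x²,y² cancel):
  -184.678·x + 46.330·y = 37.580274
  -6.064·x + 111.222·y = 4712.253567
det = -184.678·111.222 − 46.330·-6.064 = -20259.311396
x = (37.580274·111.222 − 46.330·4712.253567) / -20259.311396 = 10.569903
y = (-184.678·4712.253567 − 37.580274·-6.064) / -20259.311396 = 42.944287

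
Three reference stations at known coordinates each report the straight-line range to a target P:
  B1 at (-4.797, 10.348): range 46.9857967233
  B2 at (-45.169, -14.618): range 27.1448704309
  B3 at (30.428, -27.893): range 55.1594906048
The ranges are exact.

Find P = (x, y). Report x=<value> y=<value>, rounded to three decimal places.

eq1: (x + 4.797)² + (y − 10.348)² = 46.9857967233²
eq2: (x + 45.169)² + (y + 14.618)² = 27.1448704309²
eq3: (x − 30.428)² + (y + 27.893)² = 55.1594906048²
eq3−eq1, eq3−eq2 (x²,y² cancel):
  -70.450·x + 76.482·y = -738.886010
  -151.194·x + 26.550·y = 2855.767265
det = -70.450·26.550 − 76.482·-151.194 = 9693.172008
x = (-738.886010·26.550 − 76.482·2855.767265) / 9693.172008 = -24.556690
y = (-70.450·2855.767265 − -738.886010·-151.194) / 9693.172008 = -32.280861

x=-24.557 y=-32.281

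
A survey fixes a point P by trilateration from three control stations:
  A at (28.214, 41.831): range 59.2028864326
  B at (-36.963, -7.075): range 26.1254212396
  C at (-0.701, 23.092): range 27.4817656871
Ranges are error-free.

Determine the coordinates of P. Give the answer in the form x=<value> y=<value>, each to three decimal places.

x=-11.283 y=-2.271

eq1: (x − 28.214)² + (y − 41.831)² = 59.2028864326²
eq2: (x + 36.963)² + (y + 7.075)² = 26.1254212396²
eq3: (x + 0.701)² + (y − 23.092)² = 27.4817656871²
eq1−eq3, eq1−eq2 (x²,y² cancel):
  -57.830·x − 37.478·y = 737.603825
  -130.354·x − 97.812·y = 1692.900764
det = -57.830·-97.812 − -37.478·-130.354 = 771.060748
x = (737.603825·-97.812 − -37.478·1692.900764) / 771.060748 = -11.283119
y = (-57.830·1692.900764 − 737.603825·-130.354) / 771.060748 = -2.270693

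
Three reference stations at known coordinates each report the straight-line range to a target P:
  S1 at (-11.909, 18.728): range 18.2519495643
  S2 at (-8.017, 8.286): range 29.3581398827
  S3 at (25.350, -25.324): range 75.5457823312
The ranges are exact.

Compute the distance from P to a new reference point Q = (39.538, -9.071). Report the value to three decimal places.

74.141

eq1: (x + 11.909)² + (y − 18.728)² = 18.2519495643²
eq2: (x + 8.017)² + (y − 8.286)² = 29.3581398827²
eq3: (x − 25.350)² + (y + 25.324)² = 75.5457823312²
eq1−eq3, eq1−eq2 (x²,y² cancel):
  74.518·x − 88.104·y = -4582.666354
  7.784·x − 20.884·y = -888.398894
det = 74.518·-20.884 − -88.104·7.784 = -870.432376
x = (-4582.666354·-20.884 − -88.104·-888.398894) / -870.432376 = -20.027872
y = (74.518·-888.398894 − -4582.666354·7.784) / -870.432376 = 35.074791
|P − Q| = √((-20.027872 − 39.538)² + (35.074791 − -9.071)²) = 74.141378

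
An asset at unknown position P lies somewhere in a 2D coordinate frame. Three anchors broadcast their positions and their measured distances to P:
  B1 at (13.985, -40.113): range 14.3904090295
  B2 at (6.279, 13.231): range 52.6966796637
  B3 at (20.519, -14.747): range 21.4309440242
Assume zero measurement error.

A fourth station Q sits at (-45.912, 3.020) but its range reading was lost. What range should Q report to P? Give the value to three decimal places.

eq1: (x − 13.985)² + (y + 40.113)² = 14.3904090295²
eq2: (x − 6.279)² + (y − 13.231)² = 52.6966796637²
eq3: (x − 20.519)² + (y + 14.747)² = 21.4309440242²
eq3−eq1, eq3−eq2 (x²,y² cancel):
  -13.068·x − 50.732·y = 1418.331114
  -28.480·x + 55.956·y = -2741.672854
det = -13.068·55.956 − -50.732·-28.480 = -2176.080368
x = (1418.331114·55.956 − -50.732·-2741.672854) / -2176.080368 = 27.446786
y = (-13.068·-2741.672854 − 1418.331114·-28.480) / -2176.080368 = -35.027314
|P − Q| = √((27.446786 − -45.912)² + (-35.027314 − 3.020)²) = 82.638427

82.638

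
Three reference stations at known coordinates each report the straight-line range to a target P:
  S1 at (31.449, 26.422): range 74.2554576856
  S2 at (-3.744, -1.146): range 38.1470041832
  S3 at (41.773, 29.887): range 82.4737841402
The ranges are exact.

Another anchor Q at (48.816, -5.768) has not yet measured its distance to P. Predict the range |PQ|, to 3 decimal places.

61.826

eq1: (x − 31.449)² + (y − 26.422)² = 74.2554576856²
eq2: (x + 3.744)² + (y + 1.146)² = 38.1470041832²
eq3: (x − 41.773)² + (y − 29.887)² = 82.4737841402²
eq3−eq1, eq3−eq2 (x²,y² cancel):
  -20.648·x − 6.930·y = 336.997461
  -91.034·x − 62.066·y = 2723.845696
det = -20.648·-62.066 − -6.930·-91.034 = 650.673148
x = (336.997461·-62.066 − -6.930·2723.845696) / 650.673148 = -3.134959
y = (-20.648·2723.845696 − 336.997461·-91.034) / 650.673148 = -39.288142
|P − Q| = √((-3.134959 − 48.816)² + (-39.288142 − -5.768)²) = 61.826387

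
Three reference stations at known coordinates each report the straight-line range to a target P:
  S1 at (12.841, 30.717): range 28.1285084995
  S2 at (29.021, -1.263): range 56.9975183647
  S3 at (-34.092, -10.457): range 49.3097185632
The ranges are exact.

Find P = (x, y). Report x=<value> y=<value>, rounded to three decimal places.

eq1: (x − 12.841)² + (y − 30.717)² = 28.1285084995²
eq2: (x − 29.021)² + (y + 1.263)² = 56.9975183647²
eq3: (x + 34.092)² + (y + 10.457)² = 49.3097185632²
eq3−eq1, eq3−eq2 (x²,y² cancel):
  93.866·x + 82.348·y = 1477.047411
  126.226·x + 18.388·y = -1245.068458
det = 93.866·18.388 − 82.348·126.226 = -8668.450640
x = (1477.047411·18.388 − 82.348·-1245.068458) / -8668.450640 = -14.961018
y = (93.866·-1245.068458 − 1477.047411·126.226) / -8668.450640 = 34.990265

x=-14.961 y=34.990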